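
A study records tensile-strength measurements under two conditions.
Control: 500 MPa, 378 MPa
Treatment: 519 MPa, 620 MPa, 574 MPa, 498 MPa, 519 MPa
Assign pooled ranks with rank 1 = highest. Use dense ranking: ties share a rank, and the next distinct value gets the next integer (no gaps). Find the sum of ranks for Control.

10

Sorted (descending): 620, 574, 519, 519, 500, 498, 378
The 2 values of 519 share dense rank 3.
Remaining distinct values take the next consecutive integers.
Control values → pooled ranks: 500→4, 378→6
Rank sum = 4 + 6 = 10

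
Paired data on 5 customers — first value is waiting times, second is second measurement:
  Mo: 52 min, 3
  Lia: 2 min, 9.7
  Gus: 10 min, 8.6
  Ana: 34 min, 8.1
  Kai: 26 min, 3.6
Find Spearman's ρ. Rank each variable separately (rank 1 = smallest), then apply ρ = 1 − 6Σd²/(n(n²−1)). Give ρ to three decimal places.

Ranks of variable 1: 5, 1, 2, 4, 3
Ranks of variable 2: 1, 5, 4, 3, 2
d = r₁ − r₂: 4, -4, -2, 1, 1
d²: 16, 16, 4, 1, 1; Σd² = 38
ρ = 1 − 6·38/(5·24) = 1 − 228/120 = -0.900

-0.900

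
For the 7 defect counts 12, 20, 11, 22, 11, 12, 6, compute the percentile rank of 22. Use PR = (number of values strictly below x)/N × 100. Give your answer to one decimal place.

N = 7.
Strictly below 22: 6. Equal to 22: 1.
PR = 6/7 × 100 = 85.7

85.7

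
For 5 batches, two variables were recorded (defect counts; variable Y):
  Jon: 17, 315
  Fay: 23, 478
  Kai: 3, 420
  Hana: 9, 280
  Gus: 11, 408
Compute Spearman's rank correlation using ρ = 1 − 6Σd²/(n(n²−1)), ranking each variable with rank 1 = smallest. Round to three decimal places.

0.300

Ranks of variable 1: 4, 5, 1, 2, 3
Ranks of variable 2: 2, 5, 4, 1, 3
d = r₁ − r₂: 2, 0, -3, 1, 0
d²: 4, 0, 9, 1, 0; Σd² = 14
ρ = 1 − 6·14/(5·24) = 1 − 84/120 = 0.300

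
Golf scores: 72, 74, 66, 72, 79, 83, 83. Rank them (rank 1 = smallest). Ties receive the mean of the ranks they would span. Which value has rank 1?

66

Sorted (ascending): 66, 72, 72, 74, 79, 83, 83
The 2 values of 72 occupy positions 2–3 → average rank (2+3)/2 = 2.5.
The 2 values of 83 occupy positions 6–7 → average rank (6+7)/2 = 6.5.
Rank 1 → value 66.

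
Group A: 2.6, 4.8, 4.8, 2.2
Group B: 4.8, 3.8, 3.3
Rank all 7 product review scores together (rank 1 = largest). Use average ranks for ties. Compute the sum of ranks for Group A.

17

Sorted (descending): 4.8, 4.8, 4.8, 3.8, 3.3, 2.6, 2.2
The 3 values of 4.8 occupy positions 1–3 → average rank 2.
Group A values → pooled ranks: 2.6→6, 4.8→2, 4.8→2, 2.2→7
Rank sum = 6 + 2 + 2 + 7 = 17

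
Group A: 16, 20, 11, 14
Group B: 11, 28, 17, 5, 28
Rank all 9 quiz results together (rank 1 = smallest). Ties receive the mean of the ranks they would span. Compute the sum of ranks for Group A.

Sorted (ascending): 5, 11, 11, 14, 16, 17, 20, 28, 28
The 2 values of 11 occupy positions 2–3 → average rank (2+3)/2 = 2.5.
The 2 values of 28 occupy positions 8–9 → average rank (8+9)/2 = 8.5.
Group A values → pooled ranks: 16→5, 20→7, 11→2.5, 14→4
Rank sum = 5 + 7 + 2.5 + 4 = 18.5

18.5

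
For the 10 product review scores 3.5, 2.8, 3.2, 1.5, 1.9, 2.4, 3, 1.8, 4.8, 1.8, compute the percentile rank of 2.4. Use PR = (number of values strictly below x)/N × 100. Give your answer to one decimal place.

N = 10.
Strictly below 2.4: 4. Equal to 2.4: 1.
PR = 4/10 × 100 = 40.0

40.0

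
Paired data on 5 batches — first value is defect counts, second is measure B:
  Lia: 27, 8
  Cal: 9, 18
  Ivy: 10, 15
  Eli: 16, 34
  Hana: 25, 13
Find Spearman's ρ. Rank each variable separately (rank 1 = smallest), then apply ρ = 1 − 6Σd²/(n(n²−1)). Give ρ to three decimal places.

Ranks of variable 1: 5, 1, 2, 3, 4
Ranks of variable 2: 1, 4, 3, 5, 2
d = r₁ − r₂: 4, -3, -1, -2, 2
d²: 16, 9, 1, 4, 4; Σd² = 34
ρ = 1 − 6·34/(5·24) = 1 − 204/120 = -0.700

-0.700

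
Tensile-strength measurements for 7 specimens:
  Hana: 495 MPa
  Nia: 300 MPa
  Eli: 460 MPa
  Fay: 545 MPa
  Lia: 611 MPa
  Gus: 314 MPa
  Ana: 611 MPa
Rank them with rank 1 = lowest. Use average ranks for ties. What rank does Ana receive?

Sorted (ascending): 300, 314, 460, 495, 545, 611, 611
The 2 values of 611 occupy positions 6–7 → average rank (6+7)/2 = 6.5.
Ana has value 611 MPa → rank 6.5.

6.5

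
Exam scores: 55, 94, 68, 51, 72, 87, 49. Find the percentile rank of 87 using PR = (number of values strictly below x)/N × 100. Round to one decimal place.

71.4

N = 7.
Strictly below 87: 5. Equal to 87: 1.
PR = 5/7 × 100 = 71.4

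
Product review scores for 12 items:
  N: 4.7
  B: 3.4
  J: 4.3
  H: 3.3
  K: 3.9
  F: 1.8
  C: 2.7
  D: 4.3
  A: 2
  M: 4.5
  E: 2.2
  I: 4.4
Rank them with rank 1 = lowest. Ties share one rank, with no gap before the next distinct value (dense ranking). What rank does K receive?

7

Sorted (ascending): 1.8, 2, 2.2, 2.7, 3.3, 3.4, 3.9, 4.3, 4.3, 4.4, 4.5, 4.7
The 2 values of 4.3 share dense rank 8.
Remaining distinct values take the next consecutive integers.
K has value 3.9 → rank 7.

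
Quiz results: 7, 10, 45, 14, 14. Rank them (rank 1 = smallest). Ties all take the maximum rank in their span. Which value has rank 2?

10

Sorted (ascending): 7, 10, 14, 14, 45
The 2 values of 14 occupy positions 3–4 → each gets rank 4.
Rank 2 → value 10.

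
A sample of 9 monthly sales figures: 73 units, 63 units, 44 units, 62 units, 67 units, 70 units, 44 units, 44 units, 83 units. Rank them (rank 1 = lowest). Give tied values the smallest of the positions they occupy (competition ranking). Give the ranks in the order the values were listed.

8, 5, 1, 4, 6, 7, 1, 1, 9

Sorted (ascending): 44, 44, 44, 62, 63, 67, 70, 73, 83
The 3 values of 44 occupy positions 1–3 → each gets rank 1.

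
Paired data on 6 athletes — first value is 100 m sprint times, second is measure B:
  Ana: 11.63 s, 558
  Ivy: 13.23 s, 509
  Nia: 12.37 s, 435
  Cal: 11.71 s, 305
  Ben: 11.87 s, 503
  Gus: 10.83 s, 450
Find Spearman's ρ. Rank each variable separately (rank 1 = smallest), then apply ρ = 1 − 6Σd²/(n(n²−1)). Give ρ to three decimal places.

0.029

Ranks of variable 1: 2, 6, 5, 3, 4, 1
Ranks of variable 2: 6, 5, 2, 1, 4, 3
d = r₁ − r₂: -4, 1, 3, 2, 0, -2
d²: 16, 1, 9, 4, 0, 4; Σd² = 34
ρ = 1 − 6·34/(6·35) = 1 − 204/210 = 0.029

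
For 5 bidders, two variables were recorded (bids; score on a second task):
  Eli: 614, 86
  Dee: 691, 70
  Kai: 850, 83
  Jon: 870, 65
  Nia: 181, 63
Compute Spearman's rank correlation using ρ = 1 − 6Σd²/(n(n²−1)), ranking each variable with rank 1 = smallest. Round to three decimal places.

Ranks of variable 1: 2, 3, 4, 5, 1
Ranks of variable 2: 5, 3, 4, 2, 1
d = r₁ − r₂: -3, 0, 0, 3, 0
d²: 9, 0, 0, 9, 0; Σd² = 18
ρ = 1 − 6·18/(5·24) = 1 − 108/120 = 0.100

0.100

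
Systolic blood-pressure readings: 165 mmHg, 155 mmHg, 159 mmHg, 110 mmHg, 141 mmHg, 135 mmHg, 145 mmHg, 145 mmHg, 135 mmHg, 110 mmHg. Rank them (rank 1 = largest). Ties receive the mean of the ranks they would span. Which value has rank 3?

Sorted (descending): 165, 159, 155, 145, 145, 141, 135, 135, 110, 110
The 2 values of 145 occupy positions 4–5 → average rank (4+5)/2 = 4.5.
The 2 values of 135 occupy positions 7–8 → average rank (7+8)/2 = 7.5.
The 2 values of 110 occupy positions 9–10 → average rank (9+10)/2 = 9.5.
Rank 3 → value 155.

155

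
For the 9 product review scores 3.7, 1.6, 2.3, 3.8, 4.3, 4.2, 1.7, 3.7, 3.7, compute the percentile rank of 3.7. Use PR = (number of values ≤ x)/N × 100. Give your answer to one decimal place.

66.7

N = 9.
Strictly below 3.7: 3. Equal to 3.7: 3.
PR = 6/9 × 100 = 66.7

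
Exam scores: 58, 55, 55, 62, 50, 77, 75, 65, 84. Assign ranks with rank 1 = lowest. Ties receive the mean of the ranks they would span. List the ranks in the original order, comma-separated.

4, 2.5, 2.5, 5, 1, 8, 7, 6, 9

Sorted (ascending): 50, 55, 55, 58, 62, 65, 75, 77, 84
The 2 values of 55 occupy positions 2–3 → average rank (2+3)/2 = 2.5.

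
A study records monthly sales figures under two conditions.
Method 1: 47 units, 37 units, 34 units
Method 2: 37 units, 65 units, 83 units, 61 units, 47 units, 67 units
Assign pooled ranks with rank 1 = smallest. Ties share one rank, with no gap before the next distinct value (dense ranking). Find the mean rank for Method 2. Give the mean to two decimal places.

4.50

Sorted (ascending): 34, 37, 37, 47, 47, 61, 65, 67, 83
The 2 values of 37 share dense rank 2.
The 2 values of 47 share dense rank 3.
Remaining distinct values take the next consecutive integers.
Method 2 values → pooled ranks: 37→2, 65→5, 83→7, 61→4, 47→3, 67→6
Mean rank = (2 + 5 + 7 + 4 + 3 + 6) / 6 = 4.50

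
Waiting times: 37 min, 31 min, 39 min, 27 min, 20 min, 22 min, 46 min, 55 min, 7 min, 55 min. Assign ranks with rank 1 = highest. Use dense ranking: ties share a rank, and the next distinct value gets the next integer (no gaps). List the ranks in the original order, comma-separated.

Sorted (descending): 55, 55, 46, 39, 37, 31, 27, 22, 20, 7
The 2 values of 55 share dense rank 1.
Remaining distinct values take the next consecutive integers.

4, 5, 3, 6, 8, 7, 2, 1, 9, 1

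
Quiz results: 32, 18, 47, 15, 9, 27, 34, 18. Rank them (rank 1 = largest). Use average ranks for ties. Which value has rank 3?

32

Sorted (descending): 47, 34, 32, 27, 18, 18, 15, 9
The 2 values of 18 occupy positions 5–6 → average rank (5+6)/2 = 5.5.
Rank 3 → value 32.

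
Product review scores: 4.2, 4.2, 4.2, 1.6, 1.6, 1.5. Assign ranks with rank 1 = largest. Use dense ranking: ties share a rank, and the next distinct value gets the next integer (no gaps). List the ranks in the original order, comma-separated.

Sorted (descending): 4.2, 4.2, 4.2, 1.6, 1.6, 1.5
The 3 values of 4.2 share dense rank 1.
The 2 values of 1.6 share dense rank 2.
Remaining distinct values take the next consecutive integers.

1, 1, 1, 2, 2, 3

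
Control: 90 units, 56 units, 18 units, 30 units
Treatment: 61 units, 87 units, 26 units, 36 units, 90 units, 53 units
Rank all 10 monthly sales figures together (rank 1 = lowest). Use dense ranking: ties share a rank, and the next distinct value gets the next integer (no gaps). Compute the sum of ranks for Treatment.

35

Sorted (ascending): 18, 26, 30, 36, 53, 56, 61, 87, 90, 90
The 2 values of 90 share dense rank 9.
Remaining distinct values take the next consecutive integers.
Treatment values → pooled ranks: 61→7, 87→8, 26→2, 36→4, 90→9, 53→5
Rank sum = 7 + 8 + 2 + 4 + 9 + 5 = 35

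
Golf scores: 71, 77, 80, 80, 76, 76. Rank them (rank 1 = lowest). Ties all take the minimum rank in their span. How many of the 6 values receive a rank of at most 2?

3

Sorted (ascending): 71, 76, 76, 77, 80, 80
The 2 values of 76 occupy positions 2–3 → each gets rank 2.
The 2 values of 80 occupy positions 5–6 → each gets rank 5.
Ranks ≤ 2: {1, 2, 2} → 3 values.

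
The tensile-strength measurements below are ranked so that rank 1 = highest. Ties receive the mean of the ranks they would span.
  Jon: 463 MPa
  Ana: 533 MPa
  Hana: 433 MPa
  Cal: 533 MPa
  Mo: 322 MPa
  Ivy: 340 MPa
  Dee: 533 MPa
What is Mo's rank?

Sorted (descending): 533, 533, 533, 463, 433, 340, 322
The 3 values of 533 occupy positions 1–3 → average rank 2.
Mo has value 322 MPa → rank 7.

7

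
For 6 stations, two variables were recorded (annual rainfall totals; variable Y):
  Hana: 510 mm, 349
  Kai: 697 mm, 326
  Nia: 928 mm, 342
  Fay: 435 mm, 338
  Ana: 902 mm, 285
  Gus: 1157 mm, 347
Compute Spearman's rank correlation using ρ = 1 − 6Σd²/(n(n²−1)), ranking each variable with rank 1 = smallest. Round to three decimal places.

0.086

Ranks of variable 1: 2, 3, 5, 1, 4, 6
Ranks of variable 2: 6, 2, 4, 3, 1, 5
d = r₁ − r₂: -4, 1, 1, -2, 3, 1
d²: 16, 1, 1, 4, 9, 1; Σd² = 32
ρ = 1 − 6·32/(6·35) = 1 − 192/210 = 0.086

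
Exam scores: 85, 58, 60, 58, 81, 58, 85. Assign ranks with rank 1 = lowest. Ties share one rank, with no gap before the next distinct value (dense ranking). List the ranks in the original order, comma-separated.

Sorted (ascending): 58, 58, 58, 60, 81, 85, 85
The 3 values of 58 share dense rank 1.
The 2 values of 85 share dense rank 4.
Remaining distinct values take the next consecutive integers.

4, 1, 2, 1, 3, 1, 4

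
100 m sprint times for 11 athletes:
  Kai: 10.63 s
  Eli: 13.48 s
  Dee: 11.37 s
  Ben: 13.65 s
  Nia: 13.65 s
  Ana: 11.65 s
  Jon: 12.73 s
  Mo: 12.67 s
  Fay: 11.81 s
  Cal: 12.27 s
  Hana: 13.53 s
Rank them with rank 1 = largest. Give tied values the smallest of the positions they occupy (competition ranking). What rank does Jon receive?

5

Sorted (descending): 13.65, 13.65, 13.53, 13.48, 12.73, 12.67, 12.27, 11.81, 11.65, 11.37, 10.63
The 2 values of 13.65 occupy positions 1–2 → each gets rank 1.
Jon has value 12.73 s → rank 5.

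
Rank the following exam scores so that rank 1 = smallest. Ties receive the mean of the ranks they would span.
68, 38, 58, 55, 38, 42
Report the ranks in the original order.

Sorted (ascending): 38, 38, 42, 55, 58, 68
The 2 values of 38 occupy positions 1–2 → average rank (1+2)/2 = 1.5.

6, 1.5, 5, 4, 1.5, 3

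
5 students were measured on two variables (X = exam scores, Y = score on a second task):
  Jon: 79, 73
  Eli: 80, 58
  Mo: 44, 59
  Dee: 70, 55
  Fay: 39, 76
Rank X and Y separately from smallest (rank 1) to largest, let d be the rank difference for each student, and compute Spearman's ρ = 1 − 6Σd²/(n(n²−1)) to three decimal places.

Ranks of variable 1: 4, 5, 2, 3, 1
Ranks of variable 2: 4, 2, 3, 1, 5
d = r₁ − r₂: 0, 3, -1, 2, -4
d²: 0, 9, 1, 4, 16; Σd² = 30
ρ = 1 − 6·30/(5·24) = 1 − 180/120 = -0.500

-0.500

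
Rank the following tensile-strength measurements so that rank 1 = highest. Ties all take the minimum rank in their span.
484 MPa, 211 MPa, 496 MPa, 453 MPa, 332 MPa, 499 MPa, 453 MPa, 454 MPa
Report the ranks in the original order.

Sorted (descending): 499, 496, 484, 454, 453, 453, 332, 211
The 2 values of 453 occupy positions 5–6 → each gets rank 5.

3, 8, 2, 5, 7, 1, 5, 4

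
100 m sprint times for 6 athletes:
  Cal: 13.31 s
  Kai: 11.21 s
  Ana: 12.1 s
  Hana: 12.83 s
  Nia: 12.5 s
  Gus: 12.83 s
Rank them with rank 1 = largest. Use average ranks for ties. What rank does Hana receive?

2.5

Sorted (descending): 13.31, 12.83, 12.83, 12.5, 12.1, 11.21
The 2 values of 12.83 occupy positions 2–3 → average rank (2+3)/2 = 2.5.
Hana has value 12.83 s → rank 2.5.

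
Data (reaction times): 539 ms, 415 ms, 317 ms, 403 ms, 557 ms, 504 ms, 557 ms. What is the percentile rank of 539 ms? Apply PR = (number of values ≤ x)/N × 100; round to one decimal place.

71.4

N = 7.
Strictly below 539: 4. Equal to 539: 1.
PR = 5/7 × 100 = 71.4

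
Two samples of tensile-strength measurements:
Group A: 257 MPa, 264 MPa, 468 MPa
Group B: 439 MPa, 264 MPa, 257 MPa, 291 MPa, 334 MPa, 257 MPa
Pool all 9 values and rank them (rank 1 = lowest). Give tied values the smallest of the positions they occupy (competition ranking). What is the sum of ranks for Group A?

Sorted (ascending): 257, 257, 257, 264, 264, 291, 334, 439, 468
The 3 values of 257 occupy positions 1–3 → each gets rank 1.
The 2 values of 264 occupy positions 4–5 → each gets rank 4.
Group A values → pooled ranks: 257→1, 264→4, 468→9
Rank sum = 1 + 4 + 9 = 14

14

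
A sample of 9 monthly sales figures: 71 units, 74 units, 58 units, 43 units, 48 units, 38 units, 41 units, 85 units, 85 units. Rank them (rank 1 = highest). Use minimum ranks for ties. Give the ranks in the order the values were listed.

Sorted (descending): 85, 85, 74, 71, 58, 48, 43, 41, 38
The 2 values of 85 occupy positions 1–2 → each gets rank 1.

4, 3, 5, 7, 6, 9, 8, 1, 1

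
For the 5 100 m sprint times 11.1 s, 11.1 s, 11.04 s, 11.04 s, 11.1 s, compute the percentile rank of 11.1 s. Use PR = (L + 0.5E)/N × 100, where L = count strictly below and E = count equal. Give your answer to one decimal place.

70.0

N = 5.
Strictly below 11.1: 2. Equal to 11.1: 3.
PR = (2 + 0.5·3)/5 × 100 = 70.0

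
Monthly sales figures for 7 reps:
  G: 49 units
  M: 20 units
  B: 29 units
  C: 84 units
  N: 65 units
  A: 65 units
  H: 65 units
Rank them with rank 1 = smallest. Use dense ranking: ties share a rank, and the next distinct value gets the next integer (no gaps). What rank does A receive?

Sorted (ascending): 20, 29, 49, 65, 65, 65, 84
The 3 values of 65 share dense rank 4.
Remaining distinct values take the next consecutive integers.
A has value 65 units → rank 4.

4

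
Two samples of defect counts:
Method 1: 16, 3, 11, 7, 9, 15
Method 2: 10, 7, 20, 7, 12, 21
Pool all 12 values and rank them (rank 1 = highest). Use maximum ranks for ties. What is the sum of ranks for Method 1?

Sorted (descending): 21, 20, 16, 15, 12, 11, 10, 9, 7, 7, 7, 3
The 3 values of 7 occupy positions 9–11 → each gets rank 11.
Method 1 values → pooled ranks: 16→3, 3→12, 11→6, 7→11, 9→8, 15→4
Rank sum = 3 + 12 + 6 + 11 + 8 + 4 = 44

44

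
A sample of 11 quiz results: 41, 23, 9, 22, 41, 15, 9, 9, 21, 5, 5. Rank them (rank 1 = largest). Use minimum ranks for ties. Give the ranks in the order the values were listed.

1, 3, 7, 4, 1, 6, 7, 7, 5, 10, 10

Sorted (descending): 41, 41, 23, 22, 21, 15, 9, 9, 9, 5, 5
The 2 values of 41 occupy positions 1–2 → each gets rank 1.
The 3 values of 9 occupy positions 7–9 → each gets rank 7.
The 2 values of 5 occupy positions 10–11 → each gets rank 10.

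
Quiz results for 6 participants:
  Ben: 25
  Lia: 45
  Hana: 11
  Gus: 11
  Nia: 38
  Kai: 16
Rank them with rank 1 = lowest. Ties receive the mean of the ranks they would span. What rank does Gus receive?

Sorted (ascending): 11, 11, 16, 25, 38, 45
The 2 values of 11 occupy positions 1–2 → average rank (1+2)/2 = 1.5.
Gus has value 11 → rank 1.5.

1.5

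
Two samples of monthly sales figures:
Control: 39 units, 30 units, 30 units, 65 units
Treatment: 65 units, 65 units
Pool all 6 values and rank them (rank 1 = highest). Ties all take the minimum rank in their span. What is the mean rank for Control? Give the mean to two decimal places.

3.75

Sorted (descending): 65, 65, 65, 39, 30, 30
The 3 values of 65 occupy positions 1–3 → each gets rank 1.
The 2 values of 30 occupy positions 5–6 → each gets rank 5.
Control values → pooled ranks: 39→4, 30→5, 30→5, 65→1
Mean rank = (4 + 5 + 5 + 1) / 4 = 3.75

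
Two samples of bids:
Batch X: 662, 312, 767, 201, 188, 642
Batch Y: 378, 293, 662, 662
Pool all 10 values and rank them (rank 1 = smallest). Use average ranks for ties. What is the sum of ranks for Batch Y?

Sorted (ascending): 188, 201, 293, 312, 378, 642, 662, 662, 662, 767
The 3 values of 662 occupy positions 7–9 → average rank 8.
Batch Y values → pooled ranks: 378→5, 293→3, 662→8, 662→8
Rank sum = 5 + 3 + 8 + 8 = 24

24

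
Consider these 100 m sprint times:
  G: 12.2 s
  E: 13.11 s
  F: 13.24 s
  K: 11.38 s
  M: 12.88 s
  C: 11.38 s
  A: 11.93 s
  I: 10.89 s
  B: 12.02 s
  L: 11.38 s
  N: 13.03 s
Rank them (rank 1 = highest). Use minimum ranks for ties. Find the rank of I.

11

Sorted (descending): 13.24, 13.11, 13.03, 12.88, 12.2, 12.02, 11.93, 11.38, 11.38, 11.38, 10.89
The 3 values of 11.38 occupy positions 8–10 → each gets rank 8.
I has value 10.89 s → rank 11.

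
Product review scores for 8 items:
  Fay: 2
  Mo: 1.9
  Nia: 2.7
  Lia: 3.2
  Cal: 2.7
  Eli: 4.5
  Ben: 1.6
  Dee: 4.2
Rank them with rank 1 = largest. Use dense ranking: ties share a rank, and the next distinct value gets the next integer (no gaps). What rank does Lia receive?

3

Sorted (descending): 4.5, 4.2, 3.2, 2.7, 2.7, 2, 1.9, 1.6
The 2 values of 2.7 share dense rank 4.
Remaining distinct values take the next consecutive integers.
Lia has value 3.2 → rank 3.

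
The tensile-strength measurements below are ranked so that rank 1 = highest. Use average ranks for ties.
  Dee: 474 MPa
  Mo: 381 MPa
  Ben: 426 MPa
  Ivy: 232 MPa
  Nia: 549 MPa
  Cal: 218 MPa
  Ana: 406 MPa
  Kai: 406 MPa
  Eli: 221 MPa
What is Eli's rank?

8

Sorted (descending): 549, 474, 426, 406, 406, 381, 232, 221, 218
The 2 values of 406 occupy positions 4–5 → average rank (4+5)/2 = 4.5.
Eli has value 221 MPa → rank 8.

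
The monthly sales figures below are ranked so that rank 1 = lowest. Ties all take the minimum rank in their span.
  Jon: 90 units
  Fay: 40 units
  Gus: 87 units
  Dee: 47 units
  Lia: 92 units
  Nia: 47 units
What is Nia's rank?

Sorted (ascending): 40, 47, 47, 87, 90, 92
The 2 values of 47 occupy positions 2–3 → each gets rank 2.
Nia has value 47 units → rank 2.

2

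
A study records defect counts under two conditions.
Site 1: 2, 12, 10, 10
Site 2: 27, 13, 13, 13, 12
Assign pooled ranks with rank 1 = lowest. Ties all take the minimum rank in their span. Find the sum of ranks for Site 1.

Sorted (ascending): 2, 10, 10, 12, 12, 13, 13, 13, 27
The 2 values of 10 occupy positions 2–3 → each gets rank 2.
The 2 values of 12 occupy positions 4–5 → each gets rank 4.
The 3 values of 13 occupy positions 6–8 → each gets rank 6.
Site 1 values → pooled ranks: 2→1, 12→4, 10→2, 10→2
Rank sum = 1 + 4 + 2 + 2 = 9

9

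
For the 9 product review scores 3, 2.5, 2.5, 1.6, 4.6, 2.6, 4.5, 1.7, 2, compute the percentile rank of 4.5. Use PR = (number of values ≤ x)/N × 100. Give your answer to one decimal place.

N = 9.
Strictly below 4.5: 7. Equal to 4.5: 1.
PR = 8/9 × 100 = 88.9

88.9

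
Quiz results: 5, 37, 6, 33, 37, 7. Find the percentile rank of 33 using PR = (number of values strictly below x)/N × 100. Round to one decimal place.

N = 6.
Strictly below 33: 3. Equal to 33: 1.
PR = 3/6 × 100 = 50.0

50.0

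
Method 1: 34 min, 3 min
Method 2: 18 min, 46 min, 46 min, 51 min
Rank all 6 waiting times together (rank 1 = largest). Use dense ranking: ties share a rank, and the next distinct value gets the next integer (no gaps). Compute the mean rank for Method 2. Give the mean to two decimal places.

2.25

Sorted (descending): 51, 46, 46, 34, 18, 3
The 2 values of 46 share dense rank 2.
Remaining distinct values take the next consecutive integers.
Method 2 values → pooled ranks: 18→4, 46→2, 46→2, 51→1
Mean rank = (4 + 2 + 2 + 1) / 4 = 2.25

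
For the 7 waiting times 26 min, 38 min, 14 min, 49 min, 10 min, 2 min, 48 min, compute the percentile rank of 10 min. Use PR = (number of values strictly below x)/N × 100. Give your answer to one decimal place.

14.3

N = 7.
Strictly below 10: 1. Equal to 10: 1.
PR = 1/7 × 100 = 14.3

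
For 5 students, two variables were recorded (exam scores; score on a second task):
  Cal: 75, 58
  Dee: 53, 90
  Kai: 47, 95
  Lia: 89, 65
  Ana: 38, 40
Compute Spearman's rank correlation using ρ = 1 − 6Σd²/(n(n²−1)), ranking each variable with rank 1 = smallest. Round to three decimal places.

Ranks of variable 1: 4, 3, 2, 5, 1
Ranks of variable 2: 2, 4, 5, 3, 1
d = r₁ − r₂: 2, -1, -3, 2, 0
d²: 4, 1, 9, 4, 0; Σd² = 18
ρ = 1 − 6·18/(5·24) = 1 − 108/120 = 0.100

0.100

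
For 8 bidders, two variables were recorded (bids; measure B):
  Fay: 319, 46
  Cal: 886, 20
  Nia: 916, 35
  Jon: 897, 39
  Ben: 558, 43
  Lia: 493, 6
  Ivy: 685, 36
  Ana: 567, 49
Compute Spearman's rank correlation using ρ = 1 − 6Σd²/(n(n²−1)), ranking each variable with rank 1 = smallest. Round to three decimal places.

Ranks of variable 1: 1, 6, 8, 7, 3, 2, 5, 4
Ranks of variable 2: 7, 2, 3, 5, 6, 1, 4, 8
d = r₁ − r₂: -6, 4, 5, 2, -3, 1, 1, -4
d²: 36, 16, 25, 4, 9, 1, 1, 16; Σd² = 108
ρ = 1 − 6·108/(8·63) = 1 − 648/504 = -0.286

-0.286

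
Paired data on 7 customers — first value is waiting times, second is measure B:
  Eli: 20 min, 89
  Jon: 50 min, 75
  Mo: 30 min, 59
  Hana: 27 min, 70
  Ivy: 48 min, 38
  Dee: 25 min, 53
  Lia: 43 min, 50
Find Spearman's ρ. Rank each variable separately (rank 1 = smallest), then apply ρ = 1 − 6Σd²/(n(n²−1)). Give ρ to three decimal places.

-0.357

Ranks of variable 1: 1, 7, 4, 3, 6, 2, 5
Ranks of variable 2: 7, 6, 4, 5, 1, 3, 2
d = r₁ − r₂: -6, 1, 0, -2, 5, -1, 3
d²: 36, 1, 0, 4, 25, 1, 9; Σd² = 76
ρ = 1 − 6·76/(7·48) = 1 − 456/336 = -0.357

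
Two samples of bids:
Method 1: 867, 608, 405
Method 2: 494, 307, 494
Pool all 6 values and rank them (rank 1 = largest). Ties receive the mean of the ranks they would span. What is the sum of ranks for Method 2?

13

Sorted (descending): 867, 608, 494, 494, 405, 307
The 2 values of 494 occupy positions 3–4 → average rank (3+4)/2 = 3.5.
Method 2 values → pooled ranks: 494→3.5, 307→6, 494→3.5
Rank sum = 3.5 + 6 + 3.5 = 13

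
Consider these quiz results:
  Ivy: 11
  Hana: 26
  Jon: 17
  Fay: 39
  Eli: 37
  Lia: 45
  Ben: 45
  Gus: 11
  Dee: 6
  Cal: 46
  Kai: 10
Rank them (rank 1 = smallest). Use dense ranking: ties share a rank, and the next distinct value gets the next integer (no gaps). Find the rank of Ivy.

3

Sorted (ascending): 6, 10, 11, 11, 17, 26, 37, 39, 45, 45, 46
The 2 values of 11 share dense rank 3.
The 2 values of 45 share dense rank 8.
Remaining distinct values take the next consecutive integers.
Ivy has value 11 → rank 3.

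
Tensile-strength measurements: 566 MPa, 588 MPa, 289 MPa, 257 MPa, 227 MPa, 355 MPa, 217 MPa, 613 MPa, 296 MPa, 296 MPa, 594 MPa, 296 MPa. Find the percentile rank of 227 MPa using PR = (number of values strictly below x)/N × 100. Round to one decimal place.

8.3

N = 12.
Strictly below 227: 1. Equal to 227: 1.
PR = 1/12 × 100 = 8.3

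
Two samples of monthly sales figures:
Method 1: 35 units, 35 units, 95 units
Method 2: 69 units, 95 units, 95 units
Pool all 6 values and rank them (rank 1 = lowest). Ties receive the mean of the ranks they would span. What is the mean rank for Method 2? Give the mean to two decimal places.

Sorted (ascending): 35, 35, 69, 95, 95, 95
The 2 values of 35 occupy positions 1–2 → average rank (1+2)/2 = 1.5.
The 3 values of 95 occupy positions 4–6 → average rank 5.
Method 2 values → pooled ranks: 69→3, 95→5, 95→5
Mean rank = (3 + 5 + 5) / 3 = 4.33

4.33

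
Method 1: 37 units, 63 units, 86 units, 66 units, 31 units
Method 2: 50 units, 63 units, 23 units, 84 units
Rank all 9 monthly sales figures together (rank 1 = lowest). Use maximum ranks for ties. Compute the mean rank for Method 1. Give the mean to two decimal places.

5.40

Sorted (ascending): 23, 31, 37, 50, 63, 63, 66, 84, 86
The 2 values of 63 occupy positions 5–6 → each gets rank 6.
Method 1 values → pooled ranks: 37→3, 63→6, 86→9, 66→7, 31→2
Mean rank = (3 + 6 + 9 + 7 + 2) / 5 = 5.40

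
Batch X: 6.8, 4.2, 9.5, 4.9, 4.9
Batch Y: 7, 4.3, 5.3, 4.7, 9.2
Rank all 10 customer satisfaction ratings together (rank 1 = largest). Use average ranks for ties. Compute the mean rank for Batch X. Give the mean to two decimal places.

Sorted (descending): 9.5, 9.2, 7, 6.8, 5.3, 4.9, 4.9, 4.7, 4.3, 4.2
The 2 values of 4.9 occupy positions 6–7 → average rank (6+7)/2 = 6.5.
Batch X values → pooled ranks: 6.8→4, 4.2→10, 9.5→1, 4.9→6.5, 4.9→6.5
Mean rank = (4 + 10 + 1 + 6.5 + 6.5) / 5 = 5.60

5.60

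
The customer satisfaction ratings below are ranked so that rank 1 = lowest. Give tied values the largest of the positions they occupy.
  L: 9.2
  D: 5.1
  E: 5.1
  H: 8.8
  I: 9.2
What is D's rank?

Sorted (ascending): 5.1, 5.1, 8.8, 9.2, 9.2
The 2 values of 5.1 occupy positions 1–2 → each gets rank 2.
The 2 values of 9.2 occupy positions 4–5 → each gets rank 5.
D has value 5.1 → rank 2.

2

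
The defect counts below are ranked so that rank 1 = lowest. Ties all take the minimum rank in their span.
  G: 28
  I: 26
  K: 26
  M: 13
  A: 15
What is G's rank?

Sorted (ascending): 13, 15, 26, 26, 28
The 2 values of 26 occupy positions 3–4 → each gets rank 3.
G has value 28 → rank 5.

5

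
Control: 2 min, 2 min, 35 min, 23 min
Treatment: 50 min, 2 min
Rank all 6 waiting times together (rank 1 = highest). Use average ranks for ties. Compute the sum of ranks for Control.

15

Sorted (descending): 50, 35, 23, 2, 2, 2
The 3 values of 2 occupy positions 4–6 → average rank 5.
Control values → pooled ranks: 2→5, 2→5, 35→2, 23→3
Rank sum = 5 + 5 + 2 + 3 = 15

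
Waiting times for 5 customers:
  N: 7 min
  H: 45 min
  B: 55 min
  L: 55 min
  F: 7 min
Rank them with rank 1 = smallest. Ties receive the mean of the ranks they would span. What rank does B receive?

Sorted (ascending): 7, 7, 45, 55, 55
The 2 values of 7 occupy positions 1–2 → average rank (1+2)/2 = 1.5.
The 2 values of 55 occupy positions 4–5 → average rank (4+5)/2 = 4.5.
B has value 55 min → rank 4.5.

4.5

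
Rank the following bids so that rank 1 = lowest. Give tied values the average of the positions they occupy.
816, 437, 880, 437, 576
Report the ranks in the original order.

4, 1.5, 5, 1.5, 3

Sorted (ascending): 437, 437, 576, 816, 880
The 2 values of 437 occupy positions 1–2 → average rank (1+2)/2 = 1.5.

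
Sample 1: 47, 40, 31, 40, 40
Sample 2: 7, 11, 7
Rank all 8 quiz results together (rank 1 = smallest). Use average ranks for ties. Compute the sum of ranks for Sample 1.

Sorted (ascending): 7, 7, 11, 31, 40, 40, 40, 47
The 2 values of 7 occupy positions 1–2 → average rank (1+2)/2 = 1.5.
The 3 values of 40 occupy positions 5–7 → average rank 6.
Sample 1 values → pooled ranks: 47→8, 40→6, 31→4, 40→6, 40→6
Rank sum = 8 + 6 + 4 + 6 + 6 = 30

30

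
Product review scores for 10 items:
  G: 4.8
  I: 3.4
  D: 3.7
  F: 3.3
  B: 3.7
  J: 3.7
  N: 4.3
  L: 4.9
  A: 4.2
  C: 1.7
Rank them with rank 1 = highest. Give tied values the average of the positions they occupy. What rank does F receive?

9

Sorted (descending): 4.9, 4.8, 4.3, 4.2, 3.7, 3.7, 3.7, 3.4, 3.3, 1.7
The 3 values of 3.7 occupy positions 5–7 → average rank 6.
F has value 3.3 → rank 9.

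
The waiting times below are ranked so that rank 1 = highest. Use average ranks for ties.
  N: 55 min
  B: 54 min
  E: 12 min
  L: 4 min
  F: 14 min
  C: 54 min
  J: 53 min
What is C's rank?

2.5

Sorted (descending): 55, 54, 54, 53, 14, 12, 4
The 2 values of 54 occupy positions 2–3 → average rank (2+3)/2 = 2.5.
C has value 54 min → rank 2.5.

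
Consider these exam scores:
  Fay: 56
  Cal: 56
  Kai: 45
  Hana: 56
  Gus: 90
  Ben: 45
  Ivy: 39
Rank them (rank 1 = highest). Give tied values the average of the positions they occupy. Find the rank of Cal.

Sorted (descending): 90, 56, 56, 56, 45, 45, 39
The 3 values of 56 occupy positions 2–4 → average rank 3.
The 2 values of 45 occupy positions 5–6 → average rank (5+6)/2 = 5.5.
Cal has value 56 → rank 3.

3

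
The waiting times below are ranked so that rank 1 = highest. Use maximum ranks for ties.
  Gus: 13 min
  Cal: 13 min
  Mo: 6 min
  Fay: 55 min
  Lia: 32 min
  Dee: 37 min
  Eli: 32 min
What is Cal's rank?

6

Sorted (descending): 55, 37, 32, 32, 13, 13, 6
The 2 values of 32 occupy positions 3–4 → each gets rank 4.
The 2 values of 13 occupy positions 5–6 → each gets rank 6.
Cal has value 13 min → rank 6.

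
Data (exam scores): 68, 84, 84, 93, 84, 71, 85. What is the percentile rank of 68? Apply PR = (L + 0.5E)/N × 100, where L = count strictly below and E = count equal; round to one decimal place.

7.1

N = 7.
Strictly below 68: 0. Equal to 68: 1.
PR = (0 + 0.5·1)/7 × 100 = 7.1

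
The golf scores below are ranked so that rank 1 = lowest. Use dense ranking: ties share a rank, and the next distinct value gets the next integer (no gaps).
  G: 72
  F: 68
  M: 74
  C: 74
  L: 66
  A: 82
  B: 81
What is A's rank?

Sorted (ascending): 66, 68, 72, 74, 74, 81, 82
The 2 values of 74 share dense rank 4.
Remaining distinct values take the next consecutive integers.
A has value 82 → rank 6.

6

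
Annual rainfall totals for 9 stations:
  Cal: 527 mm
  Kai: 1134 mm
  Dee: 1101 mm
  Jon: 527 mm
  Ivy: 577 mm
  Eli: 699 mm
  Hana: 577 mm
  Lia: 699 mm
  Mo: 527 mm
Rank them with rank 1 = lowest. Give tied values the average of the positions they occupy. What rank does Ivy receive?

4.5

Sorted (ascending): 527, 527, 527, 577, 577, 699, 699, 1101, 1134
The 3 values of 527 occupy positions 1–3 → average rank 2.
The 2 values of 577 occupy positions 4–5 → average rank (4+5)/2 = 4.5.
The 2 values of 699 occupy positions 6–7 → average rank (6+7)/2 = 6.5.
Ivy has value 577 mm → rank 4.5.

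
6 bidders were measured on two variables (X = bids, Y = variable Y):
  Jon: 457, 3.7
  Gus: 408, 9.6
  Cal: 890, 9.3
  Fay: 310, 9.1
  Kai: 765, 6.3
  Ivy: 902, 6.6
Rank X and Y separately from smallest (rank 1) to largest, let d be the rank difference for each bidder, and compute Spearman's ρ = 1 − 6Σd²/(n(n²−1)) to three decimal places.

-0.200

Ranks of variable 1: 3, 2, 5, 1, 4, 6
Ranks of variable 2: 1, 6, 5, 4, 2, 3
d = r₁ − r₂: 2, -4, 0, -3, 2, 3
d²: 4, 16, 0, 9, 4, 9; Σd² = 42
ρ = 1 − 6·42/(6·35) = 1 − 252/210 = -0.200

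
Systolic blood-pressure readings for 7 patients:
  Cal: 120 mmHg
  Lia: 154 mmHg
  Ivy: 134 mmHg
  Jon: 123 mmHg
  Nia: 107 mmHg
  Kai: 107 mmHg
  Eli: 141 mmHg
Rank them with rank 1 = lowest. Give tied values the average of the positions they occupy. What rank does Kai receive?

1.5

Sorted (ascending): 107, 107, 120, 123, 134, 141, 154
The 2 values of 107 occupy positions 1–2 → average rank (1+2)/2 = 1.5.
Kai has value 107 mmHg → rank 1.5.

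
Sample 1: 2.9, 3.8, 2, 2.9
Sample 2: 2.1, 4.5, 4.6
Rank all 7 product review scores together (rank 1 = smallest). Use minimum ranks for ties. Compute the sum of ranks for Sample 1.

Sorted (ascending): 2, 2.1, 2.9, 2.9, 3.8, 4.5, 4.6
The 2 values of 2.9 occupy positions 3–4 → each gets rank 3.
Sample 1 values → pooled ranks: 2.9→3, 3.8→5, 2→1, 2.9→3
Rank sum = 3 + 5 + 1 + 3 = 12

12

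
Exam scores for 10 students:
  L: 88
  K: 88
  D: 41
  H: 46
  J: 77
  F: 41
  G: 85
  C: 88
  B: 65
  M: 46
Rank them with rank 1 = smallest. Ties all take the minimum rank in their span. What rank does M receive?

3

Sorted (ascending): 41, 41, 46, 46, 65, 77, 85, 88, 88, 88
The 2 values of 41 occupy positions 1–2 → each gets rank 1.
The 2 values of 46 occupy positions 3–4 → each gets rank 3.
The 3 values of 88 occupy positions 8–10 → each gets rank 8.
M has value 46 → rank 3.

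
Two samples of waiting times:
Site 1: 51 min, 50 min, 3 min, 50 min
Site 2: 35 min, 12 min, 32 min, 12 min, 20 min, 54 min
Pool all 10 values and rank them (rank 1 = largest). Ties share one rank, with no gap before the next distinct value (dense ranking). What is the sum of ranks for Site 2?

30

Sorted (descending): 54, 51, 50, 50, 35, 32, 20, 12, 12, 3
The 2 values of 50 share dense rank 3.
The 2 values of 12 share dense rank 7.
Remaining distinct values take the next consecutive integers.
Site 2 values → pooled ranks: 35→4, 12→7, 32→5, 12→7, 20→6, 54→1
Rank sum = 4 + 7 + 5 + 7 + 6 + 1 = 30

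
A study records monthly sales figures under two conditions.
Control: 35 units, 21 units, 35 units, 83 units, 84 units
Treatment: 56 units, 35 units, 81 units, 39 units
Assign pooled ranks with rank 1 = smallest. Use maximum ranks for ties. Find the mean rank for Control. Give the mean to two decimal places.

Sorted (ascending): 21, 35, 35, 35, 39, 56, 81, 83, 84
The 3 values of 35 occupy positions 2–4 → each gets rank 4.
Control values → pooled ranks: 35→4, 21→1, 35→4, 83→8, 84→9
Mean rank = (4 + 1 + 4 + 8 + 9) / 5 = 5.20

5.20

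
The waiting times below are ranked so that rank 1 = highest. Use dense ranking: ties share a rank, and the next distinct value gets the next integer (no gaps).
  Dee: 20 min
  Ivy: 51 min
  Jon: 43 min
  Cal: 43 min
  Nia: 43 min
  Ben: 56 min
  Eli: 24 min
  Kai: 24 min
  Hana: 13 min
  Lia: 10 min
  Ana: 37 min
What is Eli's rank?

5

Sorted (descending): 56, 51, 43, 43, 43, 37, 24, 24, 20, 13, 10
The 3 values of 43 share dense rank 3.
The 2 values of 24 share dense rank 5.
Remaining distinct values take the next consecutive integers.
Eli has value 24 min → rank 5.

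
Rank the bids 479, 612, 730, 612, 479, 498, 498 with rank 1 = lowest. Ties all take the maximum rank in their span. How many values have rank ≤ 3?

Sorted (ascending): 479, 479, 498, 498, 612, 612, 730
The 2 values of 479 occupy positions 1–2 → each gets rank 2.
The 2 values of 498 occupy positions 3–4 → each gets rank 4.
The 2 values of 612 occupy positions 5–6 → each gets rank 6.
Ranks ≤ 3: {2, 2} → 2 values.

2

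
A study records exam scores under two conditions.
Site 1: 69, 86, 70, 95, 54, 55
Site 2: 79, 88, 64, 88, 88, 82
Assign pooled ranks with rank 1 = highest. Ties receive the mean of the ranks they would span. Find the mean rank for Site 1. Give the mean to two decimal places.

Sorted (descending): 95, 88, 88, 88, 86, 82, 79, 70, 69, 64, 55, 54
The 3 values of 88 occupy positions 2–4 → average rank 3.
Site 1 values → pooled ranks: 69→9, 86→5, 70→8, 95→1, 54→12, 55→11
Mean rank = (9 + 5 + 8 + 1 + 12 + 11) / 6 = 7.67

7.67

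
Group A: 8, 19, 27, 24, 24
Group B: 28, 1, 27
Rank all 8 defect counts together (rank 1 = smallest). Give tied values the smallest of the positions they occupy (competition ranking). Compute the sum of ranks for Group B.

Sorted (ascending): 1, 8, 19, 24, 24, 27, 27, 28
The 2 values of 24 occupy positions 4–5 → each gets rank 4.
The 2 values of 27 occupy positions 6–7 → each gets rank 6.
Group B values → pooled ranks: 28→8, 1→1, 27→6
Rank sum = 8 + 1 + 6 = 15

15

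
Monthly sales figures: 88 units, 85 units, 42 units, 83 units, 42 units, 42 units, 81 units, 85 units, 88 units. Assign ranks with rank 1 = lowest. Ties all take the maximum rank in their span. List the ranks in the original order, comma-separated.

9, 7, 3, 5, 3, 3, 4, 7, 9

Sorted (ascending): 42, 42, 42, 81, 83, 85, 85, 88, 88
The 3 values of 42 occupy positions 1–3 → each gets rank 3.
The 2 values of 85 occupy positions 6–7 → each gets rank 7.
The 2 values of 88 occupy positions 8–9 → each gets rank 9.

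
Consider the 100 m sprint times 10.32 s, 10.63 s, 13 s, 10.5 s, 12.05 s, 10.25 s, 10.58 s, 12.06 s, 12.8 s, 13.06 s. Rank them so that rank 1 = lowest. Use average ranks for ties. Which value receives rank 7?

12.06

Sorted (ascending): 10.25, 10.32, 10.5, 10.58, 10.63, 12.05, 12.06, 12.8, 13, 13.06
No ties — each value takes its position as its rank.
Rank 7 → value 12.06.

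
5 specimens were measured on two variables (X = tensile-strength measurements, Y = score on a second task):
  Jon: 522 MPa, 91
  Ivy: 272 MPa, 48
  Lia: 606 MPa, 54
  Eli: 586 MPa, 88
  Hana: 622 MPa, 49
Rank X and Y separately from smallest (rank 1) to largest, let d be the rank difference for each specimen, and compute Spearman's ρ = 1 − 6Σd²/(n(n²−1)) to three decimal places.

0.000

Ranks of variable 1: 2, 1, 4, 3, 5
Ranks of variable 2: 5, 1, 3, 4, 2
d = r₁ − r₂: -3, 0, 1, -1, 3
d²: 9, 0, 1, 1, 9; Σd² = 20
ρ = 1 − 6·20/(5·24) = 1 − 120/120 = 0.000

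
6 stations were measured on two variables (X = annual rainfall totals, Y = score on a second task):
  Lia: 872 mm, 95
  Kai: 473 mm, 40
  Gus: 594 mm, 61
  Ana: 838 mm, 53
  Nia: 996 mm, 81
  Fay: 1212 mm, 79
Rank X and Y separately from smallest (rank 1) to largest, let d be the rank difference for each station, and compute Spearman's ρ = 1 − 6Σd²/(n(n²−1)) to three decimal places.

0.714

Ranks of variable 1: 4, 1, 2, 3, 5, 6
Ranks of variable 2: 6, 1, 3, 2, 5, 4
d = r₁ − r₂: -2, 0, -1, 1, 0, 2
d²: 4, 0, 1, 1, 0, 4; Σd² = 10
ρ = 1 − 6·10/(6·35) = 1 − 60/210 = 0.714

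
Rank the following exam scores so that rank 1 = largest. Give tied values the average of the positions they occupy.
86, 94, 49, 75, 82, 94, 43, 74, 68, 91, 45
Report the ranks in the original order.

4, 1.5, 9, 6, 5, 1.5, 11, 7, 8, 3, 10

Sorted (descending): 94, 94, 91, 86, 82, 75, 74, 68, 49, 45, 43
The 2 values of 94 occupy positions 1–2 → average rank (1+2)/2 = 1.5.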